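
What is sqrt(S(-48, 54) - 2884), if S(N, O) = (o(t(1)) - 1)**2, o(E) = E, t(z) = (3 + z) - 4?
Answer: 31*I*sqrt(3) ≈ 53.694*I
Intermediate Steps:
t(z) = -1 + z
S(N, O) = 1 (S(N, O) = ((-1 + 1) - 1)**2 = (0 - 1)**2 = (-1)**2 = 1)
sqrt(S(-48, 54) - 2884) = sqrt(1 - 2884) = sqrt(-2883) = 31*I*sqrt(3)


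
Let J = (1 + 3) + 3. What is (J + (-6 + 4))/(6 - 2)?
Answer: 5/4 ≈ 1.2500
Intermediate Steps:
J = 7 (J = 4 + 3 = 7)
(J + (-6 + 4))/(6 - 2) = (7 + (-6 + 4))/(6 - 2) = (7 - 2)/4 = (1/4)*5 = 5/4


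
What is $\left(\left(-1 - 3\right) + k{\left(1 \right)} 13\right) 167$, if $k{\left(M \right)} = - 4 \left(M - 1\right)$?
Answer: $-668$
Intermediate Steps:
$k{\left(M \right)} = 4 - 4 M$ ($k{\left(M \right)} = - 4 \left(-1 + M\right) = 4 - 4 M$)
$\left(\left(-1 - 3\right) + k{\left(1 \right)} 13\right) 167 = \left(\left(-1 - 3\right) + \left(4 - 4\right) 13\right) 167 = \left(-4 + 0 \cdot 13\right) 167 = \left(-4 + 0\right) 167 = \left(-4\right) 167 = -668$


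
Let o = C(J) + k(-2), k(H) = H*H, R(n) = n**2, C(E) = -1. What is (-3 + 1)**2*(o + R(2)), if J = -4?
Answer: 28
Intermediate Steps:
k(H) = H**2
o = 3 (o = -1 + (-2)**2 = -1 + 4 = 3)
(-3 + 1)**2*(o + R(2)) = (-3 + 1)**2*(3 + 2**2) = (-2)**2*(3 + 4) = 4*7 = 28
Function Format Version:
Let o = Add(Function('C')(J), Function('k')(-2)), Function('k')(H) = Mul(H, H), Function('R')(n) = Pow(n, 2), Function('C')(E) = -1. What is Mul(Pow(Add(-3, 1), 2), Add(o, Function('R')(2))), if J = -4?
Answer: 28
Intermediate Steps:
Function('k')(H) = Pow(H, 2)
o = 3 (o = Add(-1, Pow(-2, 2)) = Add(-1, 4) = 3)
Mul(Pow(Add(-3, 1), 2), Add(o, Function('R')(2))) = Mul(Pow(Add(-3, 1), 2), Add(3, Pow(2, 2))) = Mul(Pow(-2, 2), Add(3, 4)) = Mul(4, 7) = 28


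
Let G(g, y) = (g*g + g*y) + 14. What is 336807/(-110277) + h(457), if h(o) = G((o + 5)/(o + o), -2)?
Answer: 26077426462/2559026797 ≈ 10.190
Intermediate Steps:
G(g, y) = 14 + g² + g*y (G(g, y) = (g² + g*y) + 14 = 14 + g² + g*y)
h(o) = 14 - (5 + o)/o + (5 + o)²/(4*o²) (h(o) = 14 + ((o + 5)/(o + o))² + ((o + 5)/(o + o))*(-2) = 14 + ((5 + o)/((2*o)))² + ((5 + o)/((2*o)))*(-2) = 14 + ((5 + o)*(1/(2*o)))² + ((5 + o)*(1/(2*o)))*(-2) = 14 + ((5 + o)/(2*o))² + ((5 + o)/(2*o))*(-2) = 14 + (5 + o)²/(4*o²) - (5 + o)/o = 14 - (5 + o)/o + (5 + o)²/(4*o²))
336807/(-110277) + h(457) = 336807/(-110277) + (¼)*(25 - 10*457 + 53*457²)/457² = 336807*(-1/110277) + (¼)*(1/208849)*(25 - 4570 + 53*208849) = -37423/12253 + (¼)*(1/208849)*(25 - 4570 + 11068997) = -37423/12253 + (¼)*(1/208849)*11064452 = -37423/12253 + 2766113/208849 = 26077426462/2559026797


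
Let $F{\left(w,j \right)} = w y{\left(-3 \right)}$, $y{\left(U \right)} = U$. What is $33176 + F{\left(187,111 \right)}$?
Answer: $32615$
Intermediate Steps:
$F{\left(w,j \right)} = - 3 w$ ($F{\left(w,j \right)} = w \left(-3\right) = - 3 w$)
$33176 + F{\left(187,111 \right)} = 33176 - 561 = 32615$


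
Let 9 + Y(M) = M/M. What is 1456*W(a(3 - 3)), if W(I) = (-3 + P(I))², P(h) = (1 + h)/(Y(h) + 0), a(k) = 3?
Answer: 17836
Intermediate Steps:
Y(M) = -8 (Y(M) = -9 + M/M = -9 + 1 = -8)
P(h) = -⅛ - h/8 (P(h) = (1 + h)/(-8 + 0) = (1 + h)/(-8) = (1 + h)*(-⅛) = -⅛ - h/8)
W(I) = (-25/8 - I/8)² (W(I) = (-3 + (-⅛ - I/8))² = (-25/8 - I/8)²)
1456*W(a(3 - 3)) = 1456*((25 + 3)²/64) = 1456*((1/64)*28²) = 1456*((1/64)*784) = 1456*(49/4) = 17836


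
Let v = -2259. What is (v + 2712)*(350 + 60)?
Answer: 185730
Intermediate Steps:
(v + 2712)*(350 + 60) = (-2259 + 2712)*(350 + 60) = 453*410 = 185730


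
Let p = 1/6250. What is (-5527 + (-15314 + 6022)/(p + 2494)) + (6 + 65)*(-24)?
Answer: -112771294731/15587501 ≈ -7234.7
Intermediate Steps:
p = 1/6250 ≈ 0.00016000
(-5527 + (-15314 + 6022)/(p + 2494)) + (6 + 65)*(-24) = (-5527 + (-15314 + 6022)/(1/6250 + 2494)) + (6 + 65)*(-24) = (-5527 - 9292/15587501/6250) + 71*(-24) = (-5527 - 9292*6250/15587501) - 1704 = (-5527 - 58075000/15587501) - 1704 = -86210193027/15587501 - 1704 = -112771294731/15587501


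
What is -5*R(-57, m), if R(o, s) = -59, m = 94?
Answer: 295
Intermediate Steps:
-5*R(-57, m) = -5*(-59) = 295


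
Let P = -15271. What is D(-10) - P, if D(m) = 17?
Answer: 15288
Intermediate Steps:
D(-10) - P = 17 - 1*(-15271) = 17 + 15271 = 15288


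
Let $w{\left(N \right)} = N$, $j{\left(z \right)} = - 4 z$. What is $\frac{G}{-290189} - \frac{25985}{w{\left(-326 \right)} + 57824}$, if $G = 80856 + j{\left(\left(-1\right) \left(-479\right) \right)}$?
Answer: $- \frac{12079453285}{16685287122} \approx -0.72396$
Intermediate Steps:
$G = 78940$ ($G = 80856 - 4 \left(\left(-1\right) \left(-479\right)\right) = 80856 - 1916 = 78940$)
$\frac{G}{-290189} - \frac{25985}{w{\left(-326 \right)} + 57824} = \frac{78940}{-290189} - \frac{25985}{-326 + 57824} = 78940 \left(- \frac{1}{290189}\right) - \frac{25985}{57498} = - \frac{78940}{290189} - \frac{25985}{57498} = - \frac{12079453285}{16685287122}$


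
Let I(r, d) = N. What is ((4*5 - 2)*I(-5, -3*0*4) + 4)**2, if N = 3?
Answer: 3364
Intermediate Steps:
I(r, d) = 3
((4*5 - 2)*I(-5, -3*0*4) + 4)**2 = ((4*5 - 2)*3 + 4)**2 = ((20 - 2)*3 + 4)**2 = (18*3 + 4)**2 = (54 + 4)**2 = 58**2 = 3364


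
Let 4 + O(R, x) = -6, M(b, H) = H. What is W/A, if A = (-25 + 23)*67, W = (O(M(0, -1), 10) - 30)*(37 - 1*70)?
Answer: -660/67 ≈ -9.8507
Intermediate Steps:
O(R, x) = -10 (O(R, x) = -4 - 6 = -10)
W = 1320 (W = (-10 - 30)*(37 - 1*70) = -40*(37 - 70) = -40*(-33) = 1320)
A = -134 (A = -2*67 = -134)
W/A = 1320/(-134) = 1320*(-1/134) = -660/67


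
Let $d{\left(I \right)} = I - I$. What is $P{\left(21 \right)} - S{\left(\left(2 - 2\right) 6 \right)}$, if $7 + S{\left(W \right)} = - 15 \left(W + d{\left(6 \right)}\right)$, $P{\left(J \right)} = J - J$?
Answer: $7$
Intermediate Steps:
$d{\left(I \right)} = 0$
$P{\left(J \right)} = 0$
$S{\left(W \right)} = -7 - 15 W$ ($S{\left(W \right)} = -7 - 15 \left(W + 0\right) = -7 - 15 W$)
$P{\left(21 \right)} - S{\left(\left(2 - 2\right) 6 \right)} = 0 - \left(-7 - 15 \left(2 - 2\right) 6\right) = 0 - \left(-7 - 15 \cdot 0 \cdot 6\right) = 0 - \left(-7 - 0\right) = 0 - \left(-7 + 0\right) = 0 - -7 = 0 + 7 = 7$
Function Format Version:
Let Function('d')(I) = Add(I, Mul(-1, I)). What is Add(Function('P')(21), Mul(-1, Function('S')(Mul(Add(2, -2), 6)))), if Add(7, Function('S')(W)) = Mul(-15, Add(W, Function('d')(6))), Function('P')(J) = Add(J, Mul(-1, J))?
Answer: 7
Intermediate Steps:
Function('d')(I) = 0
Function('P')(J) = 0
Function('S')(W) = Add(-7, Mul(-15, W)) (Function('S')(W) = Add(-7, Mul(-15, Add(W, 0))) = Add(-7, Mul(-15, W)))
Add(Function('P')(21), Mul(-1, Function('S')(Mul(Add(2, -2), 6)))) = Add(0, Mul(-1, Add(-7, Mul(-15, Mul(Add(2, -2), 6))))) = Add(0, Mul(-1, Add(-7, Mul(-15, Mul(0, 6))))) = Add(0, Mul(-1, Add(-7, Mul(-15, 0)))) = Add(0, Mul(-1, Add(-7, 0))) = Add(0, Mul(-1, -7)) = Add(0, 7) = 7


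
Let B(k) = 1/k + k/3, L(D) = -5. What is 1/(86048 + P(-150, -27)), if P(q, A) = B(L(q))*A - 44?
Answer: 5/430272 ≈ 1.1621e-5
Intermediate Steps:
B(k) = 1/k + k/3 (B(k) = 1/k + k*(⅓) = 1/k + k/3)
P(q, A) = -44 - 28*A/15 (P(q, A) = (1/(-5) + (⅓)*(-5))*A - 44 = (-⅕ - 5/3)*A - 44 = -28*A/15 - 44 = -44 - 28*A/15)
1/(86048 + P(-150, -27)) = 1/(86048 + (-44 - 28/15*(-27))) = 1/(86048 + (-44 + 252/5)) = 1/(86048 + 32/5) = 1/(430272/5) = 5/430272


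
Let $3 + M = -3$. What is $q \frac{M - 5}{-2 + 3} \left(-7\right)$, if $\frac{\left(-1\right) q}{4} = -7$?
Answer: $2156$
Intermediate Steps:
$M = -6$ ($M = -3 - 3 = -6$)
$q = 28$ ($q = \left(-4\right) \left(-7\right) = 28$)
$q \frac{M - 5}{-2 + 3} \left(-7\right) = 28 \frac{-6 - 5}{-2 + 3} \left(-7\right) = 28 \left(- \frac{11}{1}\right) \left(-7\right) = 28 \left(\left(-11\right) 1\right) \left(-7\right) = 28 \left(-11\right) \left(-7\right) = \left(-308\right) \left(-7\right) = 2156$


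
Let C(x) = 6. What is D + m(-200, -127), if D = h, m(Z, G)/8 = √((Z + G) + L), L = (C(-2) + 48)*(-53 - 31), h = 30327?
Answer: 30327 + 8*I*√4863 ≈ 30327.0 + 557.88*I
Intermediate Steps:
L = -4536 (L = (6 + 48)*(-53 - 31) = 54*(-84) = -4536)
m(Z, G) = 8*√(-4536 + G + Z) (m(Z, G) = 8*√((Z + G) - 4536) = 8*√((G + Z) - 4536) = 8*√(-4536 + G + Z))
D = 30327
D + m(-200, -127) = 30327 + 8*√(-4536 - 127 - 200) = 30327 + 8*√(-4863) = 30327 + 8*(I*√4863) = 30327 + 8*I*√4863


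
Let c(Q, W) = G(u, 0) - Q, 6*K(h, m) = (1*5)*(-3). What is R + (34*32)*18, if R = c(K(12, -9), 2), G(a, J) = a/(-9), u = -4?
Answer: 352565/18 ≈ 19587.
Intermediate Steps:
G(a, J) = -a/9 (G(a, J) = a*(-1/9) = -a/9)
K(h, m) = -5/2 (K(h, m) = ((1*5)*(-3))/6 = (5*(-3))/6 = (1/6)*(-15) = -5/2)
c(Q, W) = 4/9 - Q (c(Q, W) = -1/9*(-4) - Q = 4/9 - Q)
R = 53/18 (R = 4/9 - 1*(-5/2) = 4/9 + 5/2 = 53/18 ≈ 2.9444)
R + (34*32)*18 = 53/18 + (34*32)*18 = 53/18 + 1088*18 = 53/18 + 19584 = 352565/18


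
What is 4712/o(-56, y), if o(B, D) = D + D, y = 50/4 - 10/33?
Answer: 155496/805 ≈ 193.16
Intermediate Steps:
y = 805/66 (y = 50*(1/4) - 10*1/33 = 25/2 - 10/33 = 805/66 ≈ 12.197)
o(B, D) = 2*D
4712/o(-56, y) = 4712/((2*(805/66))) = 4712/(805/33) = 4712*(33/805) = 155496/805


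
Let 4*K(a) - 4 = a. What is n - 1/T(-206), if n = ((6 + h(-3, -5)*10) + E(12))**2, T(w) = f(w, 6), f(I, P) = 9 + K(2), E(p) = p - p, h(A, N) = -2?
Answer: 4114/21 ≈ 195.90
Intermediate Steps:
K(a) = 1 + a/4
E(p) = 0
f(I, P) = 21/2 (f(I, P) = 9 + (1 + (1/4)*2) = 9 + (1 + 1/2) = 9 + 3/2 = 21/2)
T(w) = 21/2
n = 196 (n = ((6 - 2*10) + 0)**2 = ((6 - 20) + 0)**2 = (-14 + 0)**2 = (-14)**2 = 196)
n - 1/T(-206) = 196 - 1/21/2 = 196 - 1*2/21 = 196 - 2/21 = 4114/21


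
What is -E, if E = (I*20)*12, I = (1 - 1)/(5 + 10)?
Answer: 0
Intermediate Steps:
I = 0 (I = 0/15 = 0*(1/15) = 0)
E = 0 (E = (0*20)*12 = 0*12 = 0)
-E = -1*0 = 0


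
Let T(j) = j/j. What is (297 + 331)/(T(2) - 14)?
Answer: -628/13 ≈ -48.308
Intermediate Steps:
T(j) = 1
(297 + 331)/(T(2) - 14) = (297 + 331)/(1 - 14) = 628/(-13) = 628*(-1/13) = -628/13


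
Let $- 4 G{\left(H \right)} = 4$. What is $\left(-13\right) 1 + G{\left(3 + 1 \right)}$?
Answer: $-14$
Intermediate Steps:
$G{\left(H \right)} = -1$ ($G{\left(H \right)} = \left(- \frac{1}{4}\right) 4 = -1$)
$\left(-13\right) 1 + G{\left(3 + 1 \right)} = \left(-13\right) 1 - 1 = -13 - 1 = -14$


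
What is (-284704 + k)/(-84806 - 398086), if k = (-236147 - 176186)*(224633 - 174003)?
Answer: 3479450749/80482 ≈ 43233.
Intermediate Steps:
k = -20876419790 (k = -412333*50630 = -20876419790)
(-284704 + k)/(-84806 - 398086) = (-284704 - 20876419790)/(-84806 - 398086) = -20876704494/(-482892) = -20876704494*(-1/482892) = 3479450749/80482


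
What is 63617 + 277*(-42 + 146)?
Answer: 92425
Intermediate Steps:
63617 + 277*(-42 + 146) = 63617 + 277*104 = 63617 + 28808 = 92425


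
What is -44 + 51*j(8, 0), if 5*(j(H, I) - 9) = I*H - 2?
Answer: 1973/5 ≈ 394.60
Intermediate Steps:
j(H, I) = 43/5 + H*I/5 (j(H, I) = 9 + (I*H - 2)/5 = 9 + (H*I - 2)/5 = 9 + (-2 + H*I)/5 = 9 + (-⅖ + H*I/5) = 43/5 + H*I/5)
-44 + 51*j(8, 0) = -44 + 51*(43/5 + (⅕)*8*0) = -44 + 51*(43/5 + 0) = -44 + 51*(43/5) = -44 + 2193/5 = 1973/5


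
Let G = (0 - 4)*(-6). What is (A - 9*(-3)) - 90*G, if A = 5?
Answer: -2128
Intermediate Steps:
G = 24 (G = -4*(-6) = 24)
(A - 9*(-3)) - 90*G = (5 - 9*(-3)) - 90*24 = (5 + 27) - 2160 = 32 - 2160 = -2128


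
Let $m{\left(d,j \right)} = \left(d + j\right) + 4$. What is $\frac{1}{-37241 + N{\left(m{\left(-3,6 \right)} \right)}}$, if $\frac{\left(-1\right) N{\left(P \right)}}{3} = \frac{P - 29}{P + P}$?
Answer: $- \frac{7}{260654} \approx -2.6856 \cdot 10^{-5}$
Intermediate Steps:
$m{\left(d,j \right)} = 4 + d + j$
$N{\left(P \right)} = - \frac{3 \left(-29 + P\right)}{2 P}$ ($N{\left(P \right)} = - 3 \frac{P - 29}{P + P} = - 3 \frac{-29 + P}{2 P} = - \frac{3 \left(-29 + P\right)}{2 P}$)
$\frac{1}{-37241 + N{\left(m{\left(-3,6 \right)} \right)}} = \frac{1}{-37241 + \frac{3 \left(29 - \left(4 - 3 + 6\right)\right)}{2 \left(4 - 3 + 6\right)}} = \frac{1}{-37241 + \frac{3 \left(29 - 7\right)}{2 \cdot 7}} = \frac{1}{-37241 + \frac{3}{2} \cdot \frac{1}{7} \left(29 - 7\right)} = \frac{1}{-37241 + \frac{3}{2} \cdot \frac{1}{7} \cdot 22} = \frac{1}{-37241 + \frac{33}{7}} = \frac{1}{- \frac{260654}{7}} = - \frac{7}{260654}$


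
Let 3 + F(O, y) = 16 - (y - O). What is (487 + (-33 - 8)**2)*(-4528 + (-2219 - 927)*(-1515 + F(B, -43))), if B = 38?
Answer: 9682153584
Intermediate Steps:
F(O, y) = 13 + O - y (F(O, y) = -3 + (16 - (y - O)) = -3 + (16 + (O - y)) = -3 + (16 + O - y) = 13 + O - y)
(487 + (-33 - 8)**2)*(-4528 + (-2219 - 927)*(-1515 + F(B, -43))) = (487 + (-33 - 8)**2)*(-4528 + (-2219 - 927)*(-1515 + (13 + 38 - 1*(-43)))) = (487 + (-41)**2)*(-4528 - 3146*(-1515 + (13 + 38 + 43))) = (487 + 1681)*(-4528 - 3146*(-1515 + 94)) = 2168*(-4528 - 3146*(-1421)) = 2168*(-4528 + 4470466) = 2168*4465938 = 9682153584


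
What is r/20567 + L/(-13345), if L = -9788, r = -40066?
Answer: -2123382/1748195 ≈ -1.2146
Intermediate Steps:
r/20567 + L/(-13345) = -40066/20567 - 9788/(-13345) = -40066*1/20567 - 9788*(-1/13345) = -40066/20567 + 9788/13345 = -2123382/1748195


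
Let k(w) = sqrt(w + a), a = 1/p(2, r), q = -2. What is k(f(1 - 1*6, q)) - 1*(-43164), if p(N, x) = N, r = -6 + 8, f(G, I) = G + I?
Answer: 43164 + I*sqrt(26)/2 ≈ 43164.0 + 2.5495*I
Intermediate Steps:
r = 2
a = 1/2 ≈ 0.50000
k(w) = sqrt(1/2 + w) (k(w) = sqrt(w + 1/2) = sqrt(1/2 + w))
k(f(1 - 1*6, q)) - 1*(-43164) = sqrt(2 + 4*((1 - 1*6) - 2))/2 - 1*(-43164) = sqrt(2 + 4*((1 - 6) - 2))/2 + 43164 = sqrt(2 + 4*(-5 - 2))/2 + 43164 = sqrt(2 + 4*(-7))/2 + 43164 = sqrt(2 - 28)/2 + 43164 = sqrt(-26)/2 + 43164 = (I*sqrt(26))/2 + 43164 = I*sqrt(26)/2 + 43164 = 43164 + I*sqrt(26)/2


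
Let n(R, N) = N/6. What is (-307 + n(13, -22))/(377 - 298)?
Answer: -932/237 ≈ -3.9325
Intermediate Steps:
n(R, N) = N/6 (n(R, N) = N*(1/6) = N/6)
(-307 + n(13, -22))/(377 - 298) = (-307 + (1/6)*(-22))/(377 - 298) = (-307 - 11/3)/79 = -932/3*1/79 = -932/237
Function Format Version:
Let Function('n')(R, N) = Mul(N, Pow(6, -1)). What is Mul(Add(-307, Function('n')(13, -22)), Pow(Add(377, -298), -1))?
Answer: Rational(-932, 237) ≈ -3.9325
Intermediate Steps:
Function('n')(R, N) = Mul(Rational(1, 6), N) (Function('n')(R, N) = Mul(N, Rational(1, 6)) = Mul(Rational(1, 6), N))
Mul(Add(-307, Function('n')(13, -22)), Pow(Add(377, -298), -1)) = Mul(Add(-307, Mul(Rational(1, 6), -22)), Pow(Add(377, -298), -1)) = Mul(Add(-307, Rational(-11, 3)), Pow(79, -1)) = Mul(Rational(-932, 3), Rational(1, 79)) = Rational(-932, 237)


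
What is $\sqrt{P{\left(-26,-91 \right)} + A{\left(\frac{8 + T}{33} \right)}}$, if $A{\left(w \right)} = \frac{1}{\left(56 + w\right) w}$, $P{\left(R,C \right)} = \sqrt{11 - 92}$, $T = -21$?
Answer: $\frac{3 \sqrt{-2886455 + 569061025 i}}{23855} \approx 2.1159 + 2.1267 i$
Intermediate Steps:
$P{\left(R,C \right)} = 9 i$ ($P{\left(R,C \right)} = \sqrt{-81} = 9 i$)
$A{\left(w \right)} = \frac{1}{w \left(56 + w\right)}$
$\sqrt{P{\left(-26,-91 \right)} + A{\left(\frac{8 + T}{33} \right)}} = \sqrt{9 i + \frac{1}{\frac{8 - 21}{33} \left(56 + \frac{8 - 21}{33}\right)}} = \sqrt{9 i + \frac{1}{\left(-13\right) \frac{1}{33} \left(56 - \frac{13}{33}\right)}} = \sqrt{9 i + \frac{1}{\left(- \frac{13}{33}\right) \left(56 - \frac{13}{33}\right)}} = \sqrt{9 i - \frac{33}{13 \cdot \frac{1835}{33}}} = \sqrt{9 i - \frac{1089}{23855}} = \sqrt{- \frac{1089}{23855} + 9 i}$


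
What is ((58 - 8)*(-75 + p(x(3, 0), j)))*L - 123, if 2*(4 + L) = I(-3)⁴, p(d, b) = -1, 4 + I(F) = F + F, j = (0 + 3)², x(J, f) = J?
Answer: -18984923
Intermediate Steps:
j = 9 (j = 3² = 9)
I(F) = -4 + 2*F (I(F) = -4 + (F + F) = -4 + 2*F)
L = 4996 (L = -4 + (-4 + 2*(-3))⁴/2 = -4 + (-4 - 6)⁴/2 = -4 + (½)*(-10)⁴ = -4 + (½)*10000 = -4 + 5000 = 4996)
((58 - 8)*(-75 + p(x(3, 0), j)))*L - 123 = ((58 - 8)*(-75 - 1))*4996 - 123 = (50*(-76))*4996 - 123 = -3800*4996 - 123 = -18984800 - 123 = -18984923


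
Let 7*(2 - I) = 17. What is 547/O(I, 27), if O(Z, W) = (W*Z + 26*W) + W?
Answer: 3829/5022 ≈ 0.76245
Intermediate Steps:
I = -3/7 (I = 2 - ⅐*17 = 2 - 17/7 = -3/7 ≈ -0.42857)
O(Z, W) = 27*W + W*Z (O(Z, W) = (26*W + W*Z) + W = 27*W + W*Z)
547/O(I, 27) = 547/((27*(27 - 3/7))) = 547/((27*(186/7))) = 547/(5022/7) = 547*(7/5022) = 3829/5022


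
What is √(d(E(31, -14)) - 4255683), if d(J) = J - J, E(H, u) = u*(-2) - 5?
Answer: I*√4255683 ≈ 2062.9*I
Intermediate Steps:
E(H, u) = -5 - 2*u (E(H, u) = -2*u - 5 = -5 - 2*u)
d(J) = 0
√(d(E(31, -14)) - 4255683) = √(0 - 4255683) = √(-4255683) = I*√4255683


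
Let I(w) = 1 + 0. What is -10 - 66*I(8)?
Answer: -76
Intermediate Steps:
I(w) = 1
-10 - 66*I(8) = -10 - 66*1 = -10 - 66 = -76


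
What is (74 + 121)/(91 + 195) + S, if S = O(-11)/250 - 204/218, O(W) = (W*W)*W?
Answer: -835997/149875 ≈ -5.5780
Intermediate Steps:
O(W) = W**3 (O(W) = W**2*W = W**3)
S = -170579/27250 (S = (-11)**3/250 - 204/218 = -1331*1/250 - 204*1/218 = -1331/250 - 102/109 = -170579/27250 ≈ -6.2598)
(74 + 121)/(91 + 195) + S = (74 + 121)/(91 + 195) - 170579/27250 = 195/286 - 170579/27250 = 195*(1/286) - 170579/27250 = 15/22 - 170579/27250 = -835997/149875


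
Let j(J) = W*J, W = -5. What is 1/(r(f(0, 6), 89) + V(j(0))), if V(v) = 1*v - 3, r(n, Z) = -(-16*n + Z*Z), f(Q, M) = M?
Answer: -1/7828 ≈ -0.00012775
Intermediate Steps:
j(J) = -5*J
r(n, Z) = -Z² + 16*n (r(n, Z) = -(-16*n + Z²) = -(Z² - 16*n) = -Z² + 16*n)
V(v) = -3 + v (V(v) = v - 3 = -3 + v)
1/(r(f(0, 6), 89) + V(j(0))) = 1/((-1*89² + 16*6) + (-3 - 5*0)) = 1/((-1*7921 + 96) + (-3 + 0)) = 1/((-7921 + 96) - 3) = 1/(-7825 - 3) = 1/(-7828) = -1/7828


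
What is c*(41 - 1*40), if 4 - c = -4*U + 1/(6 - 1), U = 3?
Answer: 79/5 ≈ 15.800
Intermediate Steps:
c = 79/5 (c = 4 - (-4*3 + 1/(6 - 1)) = 4 - (-12 + 1/5) = 4 - (-12 + ⅕) = 4 - 1*(-59/5) = 4 + 59/5 = 79/5 ≈ 15.800)
c*(41 - 1*40) = 79*(41 - 1*40)/5 = 79*(41 - 40)/5 = (79/5)*1 = 79/5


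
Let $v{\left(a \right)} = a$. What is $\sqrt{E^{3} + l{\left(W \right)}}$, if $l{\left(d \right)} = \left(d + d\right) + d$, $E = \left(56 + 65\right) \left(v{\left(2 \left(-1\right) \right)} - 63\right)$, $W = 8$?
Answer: $i \sqrt{486514939601} \approx 6.9751 \cdot 10^{5} i$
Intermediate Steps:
$E = -7865$ ($E = \left(56 + 65\right) \left(2 \left(-1\right) - 63\right) = 121 \left(-2 - 63\right) = 121 \left(-65\right) = -7865$)
$l{\left(d \right)} = 3 d$ ($l{\left(d \right)} = 2 d + d = 3 d$)
$\sqrt{E^{3} + l{\left(W \right)}} = \sqrt{\left(-7865\right)^{3} + 3 \cdot 8} = \sqrt{-486514939625 + 24} = \sqrt{-486514939601} = i \sqrt{486514939601}$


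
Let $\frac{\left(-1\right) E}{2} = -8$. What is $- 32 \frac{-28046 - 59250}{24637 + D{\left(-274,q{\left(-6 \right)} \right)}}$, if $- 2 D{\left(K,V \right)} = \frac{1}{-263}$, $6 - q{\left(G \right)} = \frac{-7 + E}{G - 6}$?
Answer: $\frac{1469366272}{12959063} \approx 113.39$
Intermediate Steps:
$E = 16$ ($E = \left(-2\right) \left(-8\right) = 16$)
$q{\left(G \right)} = 6 - \frac{9}{-6 + G}$ ($q{\left(G \right)} = 6 - \frac{-7 + 16}{G - 6} = 6 - \frac{9}{-6 + G}$)
$D{\left(K,V \right)} = \frac{1}{526}$ ($D{\left(K,V \right)} = - \frac{1}{2 \left(-263\right)} = \left(- \frac{1}{2}\right) \left(- \frac{1}{263}\right) = \frac{1}{526}$)
$- 32 \frac{-28046 - 59250}{24637 + D{\left(-274,q{\left(-6 \right)} \right)}} = - 32 \frac{-28046 - 59250}{24637 + \frac{1}{526}} = - 32 \left(- \frac{87296}{\frac{12959063}{526}}\right) = - 32 \left(\left(-87296\right) \frac{526}{12959063}\right) = \left(-32\right) \left(- \frac{45917696}{12959063}\right) = \frac{1469366272}{12959063}$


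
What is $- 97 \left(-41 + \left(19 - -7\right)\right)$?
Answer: $1455$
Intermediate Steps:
$- 97 \left(-41 + \left(19 - -7\right)\right) = - 97 \left(-41 + \left(19 + 7\right)\right) = - 97 \left(-41 + 26\right) = \left(-97\right) \left(-15\right) = 1455$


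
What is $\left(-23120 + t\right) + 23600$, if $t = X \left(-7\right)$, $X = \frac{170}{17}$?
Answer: $410$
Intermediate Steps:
$X = 10$ ($X = 170 \cdot \frac{1}{17} = 10$)
$t = -70$ ($t = 10 \left(-7\right) = -70$)
$\left(-23120 + t\right) + 23600 = \left(-23120 - 70\right) + 23600 = -23190 + 23600 = 410$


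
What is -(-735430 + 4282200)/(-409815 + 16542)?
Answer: 3546770/393273 ≈ 9.0186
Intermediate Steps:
-(-735430 + 4282200)/(-409815 + 16542) = -3546770/(-393273) = -3546770*(-1)/393273 = -1*(-3546770/393273) = 3546770/393273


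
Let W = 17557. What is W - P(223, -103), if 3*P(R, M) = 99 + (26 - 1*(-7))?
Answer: 17513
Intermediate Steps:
P(R, M) = 44 (P(R, M) = (99 + (26 - 1*(-7)))/3 = (99 + (26 + 7))/3 = (99 + 33)/3 = (⅓)*132 = 44)
W - P(223, -103) = 17557 - 1*44 = 17557 - 44 = 17513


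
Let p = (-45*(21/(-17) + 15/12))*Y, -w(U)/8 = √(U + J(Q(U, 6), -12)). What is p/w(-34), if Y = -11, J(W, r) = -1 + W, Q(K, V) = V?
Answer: 495*I*√29/15776 ≈ 0.16897*I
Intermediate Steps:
w(U) = -8*√(5 + U) (w(U) = -8*√(U + (-1 + 6)) = -8*√(U + 5) = -8*√(5 + U))
p = 495/68 (p = -45*(21/(-17) + 15/12)*(-11) = -45*(21*(-1/17) + 15*(1/12))*(-11) = -45*(-21/17 + 5/4)*(-11) = -45*1/68*(-11) = -45/68*(-11) = 495/68 ≈ 7.2794)
p/w(-34) = 495/(68*((-8*√(5 - 34)))) = 495/(68*((-8*I*√29))) = 495*(I*√29/232)/68 = 495*I*√29/15776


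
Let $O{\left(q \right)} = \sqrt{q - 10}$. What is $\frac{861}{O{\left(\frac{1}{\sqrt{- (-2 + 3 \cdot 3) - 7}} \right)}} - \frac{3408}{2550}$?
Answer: $- \frac{568}{425} + \frac{861 \sqrt{14}}{\sqrt{-140 - i \sqrt{14}}} \approx 2.3003 + 272.2 i$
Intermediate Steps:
$O{\left(q \right)} = \sqrt{-10 + q}$
$\frac{861}{O{\left(\frac{1}{\sqrt{- (-2 + 3 \cdot 3) - 7}} \right)}} - \frac{3408}{2550} = \frac{861}{\sqrt{-10 + \frac{1}{\sqrt{- (-2 + 3 \cdot 3) - 7}}}} - \frac{3408}{2550} = \frac{861}{\sqrt{-10 + \frac{1}{\sqrt{- (-2 + 9) - 7}}}} - \frac{568}{425} = \frac{861}{\sqrt{-10 + \frac{1}{\sqrt{\left(-1\right) 7 - 7}}}} - \frac{568}{425} = \frac{861}{\sqrt{-10 + \frac{1}{\sqrt{-7 - 7}}}} - \frac{568}{425} = \frac{861}{\sqrt{-10 + \frac{1}{\sqrt{-14}}}} - \frac{568}{425} = \frac{861}{\sqrt{-10 + \frac{1}{i \sqrt{14}}}} - \frac{568}{425} = \frac{861}{\sqrt{-10 - \frac{i \sqrt{14}}{14}}} - \frac{568}{425} = - \frac{568}{425} + \frac{861}{\sqrt{-10 - \frac{i \sqrt{14}}{14}}}$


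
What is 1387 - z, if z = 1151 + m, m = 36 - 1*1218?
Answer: 1418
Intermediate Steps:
m = -1182 (m = 36 - 1218 = -1182)
z = -31 (z = 1151 - 1182 = -31)
1387 - z = 1387 - 1*(-31) = 1387 + 31 = 1418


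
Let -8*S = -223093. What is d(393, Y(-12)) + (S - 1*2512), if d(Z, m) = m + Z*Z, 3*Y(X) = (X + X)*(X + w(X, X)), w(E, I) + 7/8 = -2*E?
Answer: 1437877/8 ≈ 1.7973e+5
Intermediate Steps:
S = 223093/8 (S = -1/8*(-223093) = 223093/8 ≈ 27887.)
w(E, I) = -7/8 - 2*E
Y(X) = 2*X*(-7/8 - X)/3 (Y(X) = ((X + X)*(X + (-7/8 - 2*X)))/3 = ((2*X)*(-7/8 - X))/3 = (2*X*(-7/8 - X))/3 = 2*X*(-7/8 - X)/3)
d(Z, m) = m + Z**2
d(393, Y(-12)) + (S - 1*2512) = ((1/12)*(-12)*(-7 - 8*(-12)) + 393**2) + (223093/8 - 1*2512) = ((1/12)*(-12)*(-7 + 96) + 154449) + (223093/8 - 2512) = ((1/12)*(-12)*89 + 154449) + 202997/8 = (-89 + 154449) + 202997/8 = 154360 + 202997/8 = 1437877/8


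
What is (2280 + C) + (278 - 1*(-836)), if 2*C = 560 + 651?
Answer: 7999/2 ≈ 3999.5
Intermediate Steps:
C = 1211/2 (C = (560 + 651)/2 = (1/2)*1211 = 1211/2 ≈ 605.50)
(2280 + C) + (278 - 1*(-836)) = (2280 + 1211/2) + (278 - 1*(-836)) = 5771/2 + (278 + 836) = 5771/2 + 1114 = 7999/2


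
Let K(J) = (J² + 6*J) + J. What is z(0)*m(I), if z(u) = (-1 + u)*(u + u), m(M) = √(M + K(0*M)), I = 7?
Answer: 0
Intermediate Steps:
K(J) = J² + 7*J
m(M) = √M (m(M) = √(M + (0*M)*(7 + 0*M)) = √(M + 0*(7 + 0)) = √(M + 0*7) = √(M + 0) = √M)
z(u) = 2*u*(-1 + u) (z(u) = (-1 + u)*(2*u) = 2*u*(-1 + u))
z(0)*m(I) = (2*0*(-1 + 0))*√7 = (2*0*(-1))*√7 = 0*√7 = 0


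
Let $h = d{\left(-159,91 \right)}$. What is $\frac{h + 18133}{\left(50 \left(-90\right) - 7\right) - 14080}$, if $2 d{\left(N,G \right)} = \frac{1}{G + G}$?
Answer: $- \frac{6600413}{6765668} \approx -0.97557$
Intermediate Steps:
$d{\left(N,G \right)} = \frac{1}{4 G}$ ($d{\left(N,G \right)} = \frac{1}{2 \left(G + G\right)} = \frac{1}{2 \cdot 2 G} = \frac{\frac{1}{2} \frac{1}{G}}{2} = \frac{1}{4 G}$)
$h = \frac{1}{364}$ ($h = \frac{1}{4 \cdot 91} = \frac{1}{4} \cdot \frac{1}{91} = \frac{1}{364} \approx 0.0027473$)
$\frac{h + 18133}{\left(50 \left(-90\right) - 7\right) - 14080} = \frac{\frac{1}{364} + 18133}{\left(50 \left(-90\right) - 7\right) - 14080} = \frac{6600413}{364 \left(\left(-4500 - 7\right) - 14080\right)} = \frac{6600413}{364 \left(-4507 - 14080\right)} = \frac{6600413}{364 \left(-18587\right)} = \frac{6600413}{364} \left(- \frac{1}{18587}\right) = - \frac{6600413}{6765668}$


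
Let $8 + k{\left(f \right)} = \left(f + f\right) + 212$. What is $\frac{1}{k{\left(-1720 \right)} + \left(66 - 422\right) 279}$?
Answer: $- \frac{1}{102560} \approx -9.7504 \cdot 10^{-6}$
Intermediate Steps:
$k{\left(f \right)} = 204 + 2 f$ ($k{\left(f \right)} = -8 + \left(\left(f + f\right) + 212\right) = -8 + \left(2 f + 212\right) = -8 + \left(212 + 2 f\right) = 204 + 2 f$)
$\frac{1}{k{\left(-1720 \right)} + \left(66 - 422\right) 279} = \frac{1}{\left(204 + 2 \left(-1720\right)\right) + \left(66 - 422\right) 279} = \frac{1}{\left(204 - 3440\right) - 99324} = \frac{1}{-3236 - 99324} = \frac{1}{-102560} = - \frac{1}{102560}$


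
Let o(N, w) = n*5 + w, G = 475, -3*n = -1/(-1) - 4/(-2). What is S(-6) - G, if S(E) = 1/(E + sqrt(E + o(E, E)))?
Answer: -25181/53 - I*sqrt(17)/53 ≈ -475.11 - 0.077794*I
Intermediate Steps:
n = -1 (n = -(-1/(-1) - 4/(-2))/3 = -(-1*(-1) - 4*(-1/2))/3 = -(1 + 2)/3 = -1/3*3 = -1)
o(N, w) = -5 + w (o(N, w) = -1*5 + w = -5 + w)
S(E) = 1/(E + sqrt(-5 + 2*E)) (S(E) = 1/(E + sqrt(E + (-5 + E))) = 1/(E + sqrt(-5 + 2*E)))
S(-6) - G = 1/(-6 + sqrt(-5 + 2*(-6))) - 1*475 = 1/(-6 + sqrt(-5 - 12)) - 475 = 1/(-6 + sqrt(-17)) - 475 = 1/(-6 + I*sqrt(17)) - 475 = -475 + 1/(-6 + I*sqrt(17))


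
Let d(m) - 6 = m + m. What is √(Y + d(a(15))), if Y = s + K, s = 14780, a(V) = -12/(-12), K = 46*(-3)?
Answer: 5*√586 ≈ 121.04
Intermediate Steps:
K = -138
a(V) = 1 (a(V) = -12*(-1/12) = 1)
d(m) = 6 + 2*m (d(m) = 6 + (m + m) = 6 + 2*m)
Y = 14642 (Y = 14780 - 138 = 14642)
√(Y + d(a(15))) = √(14642 + (6 + 2*1)) = √(14642 + (6 + 2)) = √(14642 + 8) = √14650 = 5*√586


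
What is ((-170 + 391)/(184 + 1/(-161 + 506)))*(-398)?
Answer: -152490/319 ≈ -478.02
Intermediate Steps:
((-170 + 391)/(184 + 1/(-161 + 506)))*(-398) = (221/(184 + 1/345))*(-398) = (221/(63481/345))*(-398) = (221*(345/63481))*(-398) = (76245/63481)*(-398) = -152490/319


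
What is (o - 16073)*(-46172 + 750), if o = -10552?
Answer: 1209360750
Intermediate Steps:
(o - 16073)*(-46172 + 750) = (-10552 - 16073)*(-46172 + 750) = -26625*(-45422) = 1209360750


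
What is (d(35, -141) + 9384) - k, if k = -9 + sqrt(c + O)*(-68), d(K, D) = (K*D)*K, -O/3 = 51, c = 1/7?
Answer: -163332 + 68*I*sqrt(7490)/7 ≈ -1.6333e+5 + 840.72*I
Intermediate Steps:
c = 1/7 ≈ 0.14286
O = -153 (O = -3*51 = -153)
d(K, D) = D*K**2 (d(K, D) = (D*K)*K = D*K**2)
k = -9 - 68*I*sqrt(7490)/7 (k = -9 + sqrt(1/7 - 153)*(-68) = -9 + sqrt(-1070/7)*(-68) = -9 + (I*sqrt(7490)/7)*(-68) = -9 - 68*I*sqrt(7490)/7 ≈ -9.0 - 840.72*I)
(d(35, -141) + 9384) - k = (-141*35**2 + 9384) - (-9 - 68*I*sqrt(7490)/7) = (-141*1225 + 9384) + (9 + 68*I*sqrt(7490)/7) = (-172725 + 9384) + (9 + 68*I*sqrt(7490)/7) = -163341 + (9 + 68*I*sqrt(7490)/7) = -163332 + 68*I*sqrt(7490)/7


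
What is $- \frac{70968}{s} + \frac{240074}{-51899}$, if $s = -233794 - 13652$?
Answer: $- \frac{9287030462}{2140366659} \approx -4.339$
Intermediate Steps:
$s = -247446$ ($s = -233794 - 13652 = -247446$)
$- \frac{70968}{s} + \frac{240074}{-51899} = - \frac{70968}{-247446} + \frac{240074}{-51899} = \left(-70968\right) \left(- \frac{1}{247446}\right) + 240074 \left(- \frac{1}{51899}\right) = \frac{11828}{41241} - \frac{240074}{51899} = - \frac{9287030462}{2140366659}$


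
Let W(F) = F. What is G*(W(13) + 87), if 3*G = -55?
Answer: -5500/3 ≈ -1833.3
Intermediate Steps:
G = -55/3 (G = (⅓)*(-55) = -55/3 ≈ -18.333)
G*(W(13) + 87) = -55*(13 + 87)/3 = -55/3*100 = -5500/3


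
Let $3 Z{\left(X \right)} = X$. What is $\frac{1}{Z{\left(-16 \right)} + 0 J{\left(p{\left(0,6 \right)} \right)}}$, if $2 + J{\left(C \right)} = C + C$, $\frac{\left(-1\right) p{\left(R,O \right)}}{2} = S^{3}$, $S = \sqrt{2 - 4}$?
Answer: $- \frac{3}{16} \approx -0.1875$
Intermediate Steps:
$Z{\left(X \right)} = \frac{X}{3}$
$S = i \sqrt{2}$ ($S = \sqrt{-2} = i \sqrt{2} \approx 1.4142 i$)
$p{\left(R,O \right)} = 4 i \sqrt{2}$ ($p{\left(R,O \right)} = - 2 \left(i \sqrt{2}\right)^{3} = - 2 \left(- 2 i \sqrt{2}\right) = 4 i \sqrt{2}$)
$J{\left(C \right)} = -2 + 2 C$ ($J{\left(C \right)} = -2 + \left(C + C\right) = -2 + 2 C$)
$\frac{1}{Z{\left(-16 \right)} + 0 J{\left(p{\left(0,6 \right)} \right)}} = \frac{1}{\frac{1}{3} \left(-16\right) + 0 \left(-2 + 2 \cdot 4 i \sqrt{2}\right)} = \frac{1}{- \frac{16}{3} + 0 \left(-2 + 8 i \sqrt{2}\right)} = \frac{1}{- \frac{16}{3} + 0} = \frac{1}{- \frac{16}{3}} = - \frac{3}{16}$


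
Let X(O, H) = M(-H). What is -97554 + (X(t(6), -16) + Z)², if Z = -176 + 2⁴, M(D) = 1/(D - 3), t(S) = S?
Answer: -12164385/169 ≈ -71979.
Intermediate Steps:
M(D) = 1/(-3 + D)
X(O, H) = 1/(-3 - H)
Z = -160 (Z = -176 + 16 = -160)
-97554 + (X(t(6), -16) + Z)² = -97554 + (-1/(3 - 16) - 160)² = -97554 + (-1/(-13) - 160)² = -97554 + (-1*(-1/13) - 160)² = -97554 + (1/13 - 160)² = -97554 + (-2079/13)² = -97554 + 4322241/169 = -12164385/169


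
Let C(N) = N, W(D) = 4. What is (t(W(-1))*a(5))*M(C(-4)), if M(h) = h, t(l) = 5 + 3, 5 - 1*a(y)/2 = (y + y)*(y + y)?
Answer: 6080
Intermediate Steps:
a(y) = 10 - 8*y² (a(y) = 10 - 2*(y + y)*(y + y) = 10 - 2*2*y*2*y = 10 - 8*y²)
t(l) = 8
(t(W(-1))*a(5))*M(C(-4)) = (8*(10 - 8*5²))*(-4) = (8*(10 - 8*25))*(-4) = (8*(10 - 200))*(-4) = (8*(-190))*(-4) = -1520*(-4) = 6080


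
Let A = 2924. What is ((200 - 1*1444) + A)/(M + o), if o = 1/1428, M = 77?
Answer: 2399040/109957 ≈ 21.818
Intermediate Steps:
o = 1/1428 ≈ 0.00070028
((200 - 1*1444) + A)/(M + o) = ((200 - 1*1444) + 2924)/(77 + 1/1428) = ((200 - 1444) + 2924)/(109957/1428) = (-1244 + 2924)*(1428/109957) = 1680*(1428/109957) = 2399040/109957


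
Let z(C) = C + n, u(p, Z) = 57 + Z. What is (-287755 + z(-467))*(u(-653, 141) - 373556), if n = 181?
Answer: 107542411678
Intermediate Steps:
z(C) = 181 + C (z(C) = C + 181 = 181 + C)
(-287755 + z(-467))*(u(-653, 141) - 373556) = (-287755 + (181 - 467))*((57 + 141) - 373556) = (-287755 - 286)*(198 - 373556) = -288041*(-373358) = 107542411678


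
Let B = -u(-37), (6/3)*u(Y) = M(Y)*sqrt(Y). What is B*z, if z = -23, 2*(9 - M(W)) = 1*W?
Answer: 1265*I*sqrt(37)/4 ≈ 1923.7*I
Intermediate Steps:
M(W) = 9 - W/2
u(Y) = sqrt(Y)*(9 - Y/2)/2 (u(Y) = ((9 - Y/2)*sqrt(Y))/2 = (sqrt(Y)*(9 - Y/2))/2 = sqrt(Y)*(9 - Y/2)/2)
B = -55*I*sqrt(37)/4 (B = -sqrt(-37)*(18 - 1*(-37))/4 = -I*sqrt(37)*(18 + 37)/4 = -I*sqrt(37)*55/4 = -55*I*sqrt(37)/4 ≈ -83.638*I)
B*z = -55*I*sqrt(37)/4*(-23) = 1265*I*sqrt(37)/4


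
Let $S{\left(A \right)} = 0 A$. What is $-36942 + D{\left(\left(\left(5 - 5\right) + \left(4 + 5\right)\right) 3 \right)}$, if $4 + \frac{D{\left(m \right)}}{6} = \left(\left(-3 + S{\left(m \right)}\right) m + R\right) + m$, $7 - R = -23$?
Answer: $-37110$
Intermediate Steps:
$R = 30$ ($R = 7 - -23 = 7 + 23 = 30$)
$S{\left(A \right)} = 0$
$D{\left(m \right)} = 156 - 12 m$ ($D{\left(m \right)} = -24 + 6 \left(\left(\left(-3 + 0\right) m + 30\right) + m\right) = -24 + 6 \left(\left(- 3 m + 30\right) + m\right) = -24 + 6 \left(\left(30 - 3 m\right) + m\right) = -24 + 6 \left(30 - 2 m\right) = -24 - \left(-180 + 12 m\right) = 156 - 12 m$)
$-36942 + D{\left(\left(\left(5 - 5\right) + \left(4 + 5\right)\right) 3 \right)} = -36942 + \left(156 - 12 \left(\left(5 - 5\right) + \left(4 + 5\right)\right) 3\right) = -36942 + \left(156 - 12 \left(\left(5 - 5\right) + 9\right) 3\right) = -36942 + \left(156 - 12 \left(0 + 9\right) 3\right) = -36942 + \left(156 - 12 \cdot 9 \cdot 3\right) = -36942 + \left(156 - 324\right) = -36942 - 168 = -37110$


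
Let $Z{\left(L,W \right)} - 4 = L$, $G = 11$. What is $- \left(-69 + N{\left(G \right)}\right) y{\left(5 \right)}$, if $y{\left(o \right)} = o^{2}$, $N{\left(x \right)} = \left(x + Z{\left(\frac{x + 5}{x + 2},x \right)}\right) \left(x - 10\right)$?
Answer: $\frac{17150}{13} \approx 1319.2$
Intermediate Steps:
$Z{\left(L,W \right)} = 4 + L$
$N{\left(x \right)} = \left(-10 + x\right) \left(4 + x + \frac{5 + x}{2 + x}\right)$ ($N{\left(x \right)} = \left(x + \left(4 + \frac{x + 5}{x + 2}\right)\right) \left(x - 10\right) = \left(x + \left(4 + \frac{5 + x}{2 + x}\right)\right) \left(-10 + x\right) = \left(4 + x + \frac{5 + x}{2 + x}\right) \left(-10 + x\right) = \left(-10 + x\right) \left(4 + x + \frac{5 + x}{2 + x}\right)$)
$- \left(-69 + N{\left(G \right)}\right) y{\left(5 \right)} = - \left(-69 + \frac{-130 + 11^{3} - 627 - 3 \cdot 11^{2}}{2 + 11}\right) 5^{2} = - \left(-69 + \frac{-130 + 1331 - 627 - 363}{13}\right) 25 = - \left(-69 + \frac{1}{13} \cdot 211\right) 25 = - \left(-69 + \frac{211}{13}\right) 25 = - \frac{\left(-686\right) 25}{13} = \left(-1\right) \left(- \frac{17150}{13}\right) = \frac{17150}{13}$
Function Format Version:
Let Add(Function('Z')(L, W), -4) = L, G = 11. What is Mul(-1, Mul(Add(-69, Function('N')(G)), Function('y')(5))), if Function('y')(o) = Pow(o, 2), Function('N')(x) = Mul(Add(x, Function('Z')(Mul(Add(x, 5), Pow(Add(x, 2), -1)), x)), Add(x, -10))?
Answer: Rational(17150, 13) ≈ 1319.2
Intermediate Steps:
Function('Z')(L, W) = Add(4, L)
Function('N')(x) = Mul(Add(-10, x), Add(4, x, Mul(Pow(Add(2, x), -1), Add(5, x)))) (Function('N')(x) = Mul(Add(x, Add(4, Mul(Add(x, 5), Pow(Add(x, 2), -1)))), Add(x, -10)) = Mul(Add(x, Add(4, Mul(Add(5, x), Pow(Add(2, x), -1)))), Add(-10, x)) = Mul(Add(x, Add(4, Mul(Pow(Add(2, x), -1), Add(5, x)))), Add(-10, x)) = Mul(Add(4, x, Mul(Pow(Add(2, x), -1), Add(5, x))), Add(-10, x)) = Mul(Add(-10, x), Add(4, x, Mul(Pow(Add(2, x), -1), Add(5, x)))))
Mul(-1, Mul(Add(-69, Function('N')(G)), Function('y')(5))) = Mul(-1, Mul(Add(-69, Mul(Pow(Add(2, 11), -1), Add(-130, Pow(11, 3), Mul(-57, 11), Mul(-3, Pow(11, 2))))), Pow(5, 2))) = Mul(-1, Mul(Add(-69, Mul(Pow(13, -1), Add(-130, 1331, -627, Mul(-3, 121)))), 25)) = Mul(-1, Mul(Add(-69, Mul(Rational(1, 13), Add(-130, 1331, -627, -363))), 25)) = Mul(-1, Mul(Add(-69, Mul(Rational(1, 13), 211)), 25)) = Mul(-1, Mul(Add(-69, Rational(211, 13)), 25)) = Mul(-1, Mul(Rational(-686, 13), 25)) = Mul(-1, Rational(-17150, 13)) = Rational(17150, 13)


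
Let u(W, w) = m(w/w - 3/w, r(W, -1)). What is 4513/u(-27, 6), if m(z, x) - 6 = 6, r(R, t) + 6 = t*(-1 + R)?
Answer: 4513/12 ≈ 376.08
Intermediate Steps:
r(R, t) = -6 + t*(-1 + R)
m(z, x) = 12 (m(z, x) = 6 + 6 = 12)
u(W, w) = 12
4513/u(-27, 6) = 4513/12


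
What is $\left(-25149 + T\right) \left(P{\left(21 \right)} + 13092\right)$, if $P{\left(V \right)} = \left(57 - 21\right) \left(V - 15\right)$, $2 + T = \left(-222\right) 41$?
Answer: $-455838924$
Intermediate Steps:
$T = -9104$ ($T = -2 - 9102 = -9104$)
$P{\left(V \right)} = -540 + 36 V$ ($P{\left(V \right)} = 36 \left(-15 + V\right) = -540 + 36 V$)
$\left(-25149 + T\right) \left(P{\left(21 \right)} + 13092\right) = \left(-25149 - 9104\right) \left(\left(-540 + 36 \cdot 21\right) + 13092\right) = - 34253 \left(\left(-540 + 756\right) + 13092\right) = - 34253 \left(216 + 13092\right) = \left(-34253\right) 13308 = -455838924$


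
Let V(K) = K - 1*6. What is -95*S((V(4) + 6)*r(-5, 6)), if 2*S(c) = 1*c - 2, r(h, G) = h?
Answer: 1045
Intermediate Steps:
V(K) = -6 + K (V(K) = K - 6 = -6 + K)
S(c) = -1 + c/2 (S(c) = (1*c - 2)/2 = (c - 2)/2 = (-2 + c)/2 = -1 + c/2)
-95*S((V(4) + 6)*r(-5, 6)) = -95*(-1 + (((-6 + 4) + 6)*(-5))/2) = -95*(-1 + ((-2 + 6)*(-5))/2) = -95*(-1 + (4*(-5))/2) = -95*(-1 + (½)*(-20)) = -95*(-1 - 10) = -95*(-11) = 1045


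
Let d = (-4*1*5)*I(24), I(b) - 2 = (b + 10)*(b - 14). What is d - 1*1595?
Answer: -8435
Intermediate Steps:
I(b) = 2 + (-14 + b)*(10 + b) (I(b) = 2 + (b + 10)*(b - 14) = 2 + (10 + b)*(-14 + b) = 2 + (-14 + b)*(10 + b))
d = -6840 (d = (-4*1*5)*(-138 + 24² - 4*24) = (-4*5)*(-138 + 576 - 96) = -20*342 = -6840)
d - 1*1595 = -6840 - 1*1595 = -6840 - 1595 = -8435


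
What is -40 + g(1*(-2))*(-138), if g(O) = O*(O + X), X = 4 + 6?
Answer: 2168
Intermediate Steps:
X = 10
g(O) = O*(10 + O) (g(O) = O*(O + 10) = O*(10 + O))
-40 + g(1*(-2))*(-138) = -40 + ((1*(-2))*(10 + 1*(-2)))*(-138) = -40 - 2*(10 - 2)*(-138) = -40 - 2*8*(-138) = -40 - 16*(-138) = -40 + 2208 = 2168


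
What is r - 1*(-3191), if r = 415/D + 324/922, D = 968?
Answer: 1424325499/446248 ≈ 3191.8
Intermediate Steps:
r = 348131/446248 (r = 415/968 + 324/922 = 415*(1/968) + 324*(1/922) = 415/968 + 162/461 = 348131/446248 ≈ 0.78013)
r - 1*(-3191) = 348131/446248 - 1*(-3191) = 348131/446248 + 3191 = 1424325499/446248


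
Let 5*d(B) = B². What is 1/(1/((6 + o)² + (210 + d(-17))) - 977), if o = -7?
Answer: -1344/1313083 ≈ -0.0010235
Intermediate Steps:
d(B) = B²/5
1/(1/((6 + o)² + (210 + d(-17))) - 977) = 1/(1/((6 - 7)² + (210 + (⅕)*(-17)²)) - 977) = 1/(1/((-1)² + (210 + (⅕)*289)) - 977) = 1/(1/(1 + (210 + 289/5)) - 977) = 1/(1/(1 + 1339/5) - 977) = 1/(1/(1344/5) - 977) = 1/(5/1344 - 977) = 1/(-1313083/1344) = -1344/1313083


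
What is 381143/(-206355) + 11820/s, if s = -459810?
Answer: -1974360877/1054267695 ≈ -1.8727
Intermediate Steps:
381143/(-206355) + 11820/s = 381143/(-206355) + 11820/(-459810) = 381143*(-1/206355) + 11820*(-1/459810) = -381143/206355 - 394/15327 = -1974360877/1054267695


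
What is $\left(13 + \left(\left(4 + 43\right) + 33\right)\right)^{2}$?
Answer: $8649$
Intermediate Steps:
$\left(13 + \left(\left(4 + 43\right) + 33\right)\right)^{2} = \left(13 + \left(47 + 33\right)\right)^{2} = \left(13 + 80\right)^{2} = 93^{2} = 8649$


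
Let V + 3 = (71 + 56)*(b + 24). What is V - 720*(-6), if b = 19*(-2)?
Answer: 2539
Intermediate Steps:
b = -38
V = -1781 (V = -3 + (71 + 56)*(-38 + 24) = -3 + 127*(-14) = -3 - 1778 = -1781)
V - 720*(-6) = -1781 - 720*(-6) = -1781 - 72*(-60) = -1781 + 4320 = 2539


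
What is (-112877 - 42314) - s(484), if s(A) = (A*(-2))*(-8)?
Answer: -162935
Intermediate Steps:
s(A) = 16*A (s(A) = -2*A*(-8) = 16*A)
(-112877 - 42314) - s(484) = (-112877 - 42314) - 16*484 = -155191 - 1*7744 = -155191 - 7744 = -162935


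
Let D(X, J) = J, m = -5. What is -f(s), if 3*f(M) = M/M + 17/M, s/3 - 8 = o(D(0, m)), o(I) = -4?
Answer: -29/36 ≈ -0.80556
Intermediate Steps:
s = 12 (s = 24 + 3*(-4) = 24 - 12 = 12)
f(M) = ⅓ + 17/(3*M) (f(M) = (M/M + 17/M)/3 = (1 + 17/M)/3 = ⅓ + 17/(3*M))
-f(s) = -(17 + 12)/(3*12) = -29/(3*12) = -1*29/36 = -29/36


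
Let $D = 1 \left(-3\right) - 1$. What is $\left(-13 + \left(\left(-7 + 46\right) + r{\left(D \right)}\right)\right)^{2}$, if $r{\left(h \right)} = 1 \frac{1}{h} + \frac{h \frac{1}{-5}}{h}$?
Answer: $\frac{261121}{400} \approx 652.8$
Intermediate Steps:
$D = -4$ ($D = -3 - 1 = -4$)
$r{\left(h \right)} = - \frac{1}{5} + \frac{1}{h}$ ($r{\left(h \right)} = \frac{1}{h} + \frac{h \left(- \frac{1}{5}\right)}{h} = \frac{1}{h} + \frac{\left(- \frac{1}{5}\right) h}{h} = \frac{1}{h} - \frac{1}{5} = - \frac{1}{5} + \frac{1}{h}$)
$\left(-13 + \left(\left(-7 + 46\right) + r{\left(D \right)}\right)\right)^{2} = \left(-13 + \left(\left(-7 + 46\right) + \frac{5 - -4}{5 \left(-4\right)}\right)\right)^{2} = \left(-13 + \left(39 + \frac{1}{5} \left(- \frac{1}{4}\right) \left(5 + 4\right)\right)\right)^{2} = \left(-13 + \left(39 + \frac{1}{5} \left(- \frac{1}{4}\right) 9\right)\right)^{2} = \left(-13 + \left(39 - \frac{9}{20}\right)\right)^{2} = \left(-13 + \frac{771}{20}\right)^{2} = \left(\frac{511}{20}\right)^{2} = \frac{261121}{400}$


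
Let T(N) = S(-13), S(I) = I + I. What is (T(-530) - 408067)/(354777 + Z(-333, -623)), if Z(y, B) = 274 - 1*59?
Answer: -408093/354992 ≈ -1.1496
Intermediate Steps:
S(I) = 2*I
Z(y, B) = 215 (Z(y, B) = 274 - 59 = 215)
T(N) = -26 (T(N) = 2*(-13) = -26)
(T(-530) - 408067)/(354777 + Z(-333, -623)) = (-26 - 408067)/(354777 + 215) = -408093/354992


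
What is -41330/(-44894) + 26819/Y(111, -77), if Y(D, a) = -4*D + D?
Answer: -595124648/7474851 ≈ -79.617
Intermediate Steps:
Y(D, a) = -3*D
-41330/(-44894) + 26819/Y(111, -77) = -41330/(-44894) + 26819/((-3*111)) = -41330*(-1/44894) + 26819/(-333) = 20665/22447 + 26819*(-1/333) = 20665/22447 - 26819/333 = -595124648/7474851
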